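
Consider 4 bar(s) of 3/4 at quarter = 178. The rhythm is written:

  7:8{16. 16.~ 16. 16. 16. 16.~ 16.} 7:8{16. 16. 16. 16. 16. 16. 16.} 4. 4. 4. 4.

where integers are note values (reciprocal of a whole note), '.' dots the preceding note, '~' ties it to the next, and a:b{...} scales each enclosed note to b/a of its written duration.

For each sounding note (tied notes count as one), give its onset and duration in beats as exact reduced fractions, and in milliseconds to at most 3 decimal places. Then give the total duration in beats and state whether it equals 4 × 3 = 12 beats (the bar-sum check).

1) 0.0ms=0b +144.462ms=3/7b
2) 144.462ms=3/7b +288.925ms=6/7b
3) 433.387ms=9/7b +144.462ms=3/7b
4) 577.849ms=12/7b +144.462ms=3/7b
5) 722.311ms=15/7b +288.925ms=6/7b
6) 1011.236ms=3b +144.462ms=3/7b
7) 1155.698ms=24/7b +144.462ms=3/7b
8) 1300.161ms=27/7b +144.462ms=3/7b
9) 1444.623ms=30/7b +144.462ms=3/7b
10) 1589.085ms=33/7b +144.462ms=3/7b
11) 1733.547ms=36/7b +144.462ms=3/7b
12) 1878.01ms=39/7b +144.462ms=3/7b
13) 2022.472ms=6b +505.618ms=3/2b
14) 2528.09ms=15/2b +505.618ms=3/2b
15) 3033.708ms=9b +505.618ms=3/2b
16) 3539.326ms=21/2b +505.618ms=3/2b
Σ=12b of 12 (178bpm 3/4) — PASS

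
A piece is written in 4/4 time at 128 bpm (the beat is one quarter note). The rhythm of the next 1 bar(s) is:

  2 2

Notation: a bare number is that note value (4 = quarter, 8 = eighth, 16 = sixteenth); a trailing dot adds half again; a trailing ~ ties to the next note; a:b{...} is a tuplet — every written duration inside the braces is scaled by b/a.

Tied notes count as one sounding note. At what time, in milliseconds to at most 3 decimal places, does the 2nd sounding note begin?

1. 0.0ms @ 0 + 937.5ms (2)
2. 937.5ms @ 2 + 937.5ms (2)

note 2 onset = 2b = 937.5ms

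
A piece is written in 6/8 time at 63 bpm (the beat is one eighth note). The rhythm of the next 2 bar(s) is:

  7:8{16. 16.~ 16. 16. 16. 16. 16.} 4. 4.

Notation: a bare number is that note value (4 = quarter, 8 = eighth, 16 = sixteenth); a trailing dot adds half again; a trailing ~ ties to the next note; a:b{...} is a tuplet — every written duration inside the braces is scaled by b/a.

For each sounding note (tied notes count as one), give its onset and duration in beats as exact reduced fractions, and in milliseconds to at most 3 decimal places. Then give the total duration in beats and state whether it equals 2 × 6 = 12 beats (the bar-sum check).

1) 0.0ms=0b +816.327ms=6/7b
2) 816.327ms=6/7b +1632.653ms=12/7b
3) 2448.98ms=18/7b +816.327ms=6/7b
4) 3265.306ms=24/7b +816.327ms=6/7b
5) 4081.633ms=30/7b +816.327ms=6/7b
6) 4897.959ms=36/7b +816.327ms=6/7b
7) 5714.286ms=6b +2857.143ms=3b
8) 8571.429ms=9b +2857.143ms=3b
Σ=12b of 12 (63bpm 6/8) — PASS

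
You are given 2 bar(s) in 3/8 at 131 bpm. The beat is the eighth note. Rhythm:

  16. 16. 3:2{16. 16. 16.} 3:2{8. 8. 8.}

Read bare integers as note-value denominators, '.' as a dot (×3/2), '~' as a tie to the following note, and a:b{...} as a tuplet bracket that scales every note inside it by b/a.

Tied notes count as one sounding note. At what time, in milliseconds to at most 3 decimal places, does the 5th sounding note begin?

1. 0.0ms @ 0 + 343.511ms (3/4)
2. 343.511ms @ 3/4 + 343.511ms (3/4)
3. 687.023ms @ 3/2 + 229.008ms (1/2)
4. 916.031ms @ 2 + 229.008ms (1/2)
5. 1145.038ms @ 5/2 + 229.008ms (1/2)
6. 1374.046ms @ 3 + 458.015ms (1)
7. 1832.061ms @ 4 + 458.015ms (1)
8. 2290.076ms @ 5 + 458.015ms (1)

note 5 onset = 5/2b = 1145.038ms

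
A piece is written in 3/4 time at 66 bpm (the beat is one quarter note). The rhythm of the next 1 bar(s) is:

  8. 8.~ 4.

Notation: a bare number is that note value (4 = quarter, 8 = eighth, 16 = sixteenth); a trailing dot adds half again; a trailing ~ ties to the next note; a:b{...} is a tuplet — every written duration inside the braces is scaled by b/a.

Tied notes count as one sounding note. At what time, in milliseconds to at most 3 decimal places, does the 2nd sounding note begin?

1. 0.0ms @ 0 + 681.818ms (3/4)
2. 681.818ms @ 3/4 + 2045.455ms (9/4)

note 2 onset = 3/4b = 681.818ms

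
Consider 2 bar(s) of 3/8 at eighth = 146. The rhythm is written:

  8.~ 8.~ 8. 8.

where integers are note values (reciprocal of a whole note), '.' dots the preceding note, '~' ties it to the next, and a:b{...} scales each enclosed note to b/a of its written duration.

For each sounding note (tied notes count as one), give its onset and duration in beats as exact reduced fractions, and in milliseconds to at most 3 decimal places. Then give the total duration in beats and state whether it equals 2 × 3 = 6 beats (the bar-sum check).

1) 0.0ms=0b +1849.315ms=9/2b
2) 1849.315ms=9/2b +616.438ms=3/2b
Σ=6b of 6 (146bpm 3/8) — PASS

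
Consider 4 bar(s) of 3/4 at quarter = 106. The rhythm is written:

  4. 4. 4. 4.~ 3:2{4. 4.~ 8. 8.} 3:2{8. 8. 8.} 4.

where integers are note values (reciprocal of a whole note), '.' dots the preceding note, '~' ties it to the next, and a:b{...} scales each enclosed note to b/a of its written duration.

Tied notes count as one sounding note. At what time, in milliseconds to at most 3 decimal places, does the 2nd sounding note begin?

1. 0.0ms @ 0 + 849.057ms (3/2)
2. 849.057ms @ 3/2 + 849.057ms (3/2)
3. 1698.113ms @ 3 + 849.057ms (3/2)
4. 2547.17ms @ 9/2 + 1415.094ms (5/2)
5. 3962.264ms @ 7 + 849.057ms (3/2)
6. 4811.321ms @ 17/2 + 283.019ms (1/2)
7. 5094.34ms @ 9 + 283.019ms (1/2)
8. 5377.358ms @ 19/2 + 283.019ms (1/2)
9. 5660.377ms @ 10 + 283.019ms (1/2)
10. 5943.396ms @ 21/2 + 849.057ms (3/2)

note 2 onset = 3/2b = 849.057ms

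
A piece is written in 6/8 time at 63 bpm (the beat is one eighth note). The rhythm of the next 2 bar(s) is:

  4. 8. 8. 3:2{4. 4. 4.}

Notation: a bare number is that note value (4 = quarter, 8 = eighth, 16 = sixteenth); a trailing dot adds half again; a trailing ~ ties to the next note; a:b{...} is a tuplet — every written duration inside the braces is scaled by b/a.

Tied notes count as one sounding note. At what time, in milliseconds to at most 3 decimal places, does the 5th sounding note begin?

note 5 onset = 8b = 7619.048ms

1. 0.0ms @ 0 + 2857.143ms (3)
2. 2857.143ms @ 3 + 1428.571ms (3/2)
3. 4285.714ms @ 9/2 + 1428.571ms (3/2)
4. 5714.286ms @ 6 + 1904.762ms (2)
5. 7619.048ms @ 8 + 1904.762ms (2)
6. 9523.81ms @ 10 + 1904.762ms (2)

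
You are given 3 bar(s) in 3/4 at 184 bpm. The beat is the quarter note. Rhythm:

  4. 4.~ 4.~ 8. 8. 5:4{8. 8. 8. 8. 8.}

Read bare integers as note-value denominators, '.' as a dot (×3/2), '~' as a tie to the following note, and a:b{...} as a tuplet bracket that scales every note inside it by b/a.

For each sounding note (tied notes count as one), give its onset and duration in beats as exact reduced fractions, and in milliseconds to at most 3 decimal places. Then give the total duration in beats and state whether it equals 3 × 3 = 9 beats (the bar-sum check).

1) 0.0ms=0b +489.13ms=3/2b
2) 489.13ms=3/2b +1222.826ms=15/4b
3) 1711.957ms=21/4b +244.565ms=3/4b
4) 1956.522ms=6b +195.652ms=3/5b
5) 2152.174ms=33/5b +195.652ms=3/5b
6) 2347.826ms=36/5b +195.652ms=3/5b
7) 2543.478ms=39/5b +195.652ms=3/5b
8) 2739.13ms=42/5b +195.652ms=3/5b
Σ=9b of 9 (184bpm 3/4) — PASS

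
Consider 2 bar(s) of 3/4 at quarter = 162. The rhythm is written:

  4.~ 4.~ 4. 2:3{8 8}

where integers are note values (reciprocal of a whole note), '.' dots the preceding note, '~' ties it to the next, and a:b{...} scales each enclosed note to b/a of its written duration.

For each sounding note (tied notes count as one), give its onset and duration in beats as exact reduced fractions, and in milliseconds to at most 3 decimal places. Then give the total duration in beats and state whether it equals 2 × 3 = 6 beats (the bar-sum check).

1) 0.0ms=0b +1666.667ms=9/2b
2) 1666.667ms=9/2b +277.778ms=3/4b
3) 1944.444ms=21/4b +277.778ms=3/4b
Σ=6b of 6 (162bpm 3/4) — PASS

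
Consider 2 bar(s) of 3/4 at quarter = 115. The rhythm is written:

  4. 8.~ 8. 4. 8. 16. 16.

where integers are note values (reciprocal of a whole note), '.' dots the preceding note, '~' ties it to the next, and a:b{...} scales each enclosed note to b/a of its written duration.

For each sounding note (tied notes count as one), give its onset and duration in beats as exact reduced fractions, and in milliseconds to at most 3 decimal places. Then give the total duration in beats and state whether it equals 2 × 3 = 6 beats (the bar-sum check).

1) 0.0ms=0b +782.609ms=3/2b
2) 782.609ms=3/2b +782.609ms=3/2b
3) 1565.217ms=3b +782.609ms=3/2b
4) 2347.826ms=9/2b +391.304ms=3/4b
5) 2739.13ms=21/4b +195.652ms=3/8b
6) 2934.783ms=45/8b +195.652ms=3/8b
Σ=6b of 6 (115bpm 3/4) — PASS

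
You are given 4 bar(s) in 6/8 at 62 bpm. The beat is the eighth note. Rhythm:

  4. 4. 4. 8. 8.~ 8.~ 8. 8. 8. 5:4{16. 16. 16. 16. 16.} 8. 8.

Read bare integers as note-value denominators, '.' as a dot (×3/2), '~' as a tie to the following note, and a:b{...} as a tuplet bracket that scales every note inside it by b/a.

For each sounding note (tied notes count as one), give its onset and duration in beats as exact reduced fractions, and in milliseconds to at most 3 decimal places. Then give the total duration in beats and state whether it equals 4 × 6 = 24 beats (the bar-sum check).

1) 0.0ms=0b +2903.226ms=3b
2) 2903.226ms=3b +2903.226ms=3b
3) 5806.452ms=6b +2903.226ms=3b
4) 8709.677ms=9b +1451.613ms=3/2b
5) 10161.29ms=21/2b +4354.839ms=9/2b
6) 14516.129ms=15b +1451.613ms=3/2b
7) 15967.742ms=33/2b +1451.613ms=3/2b
8) 17419.355ms=18b +580.645ms=3/5b
9) 18000.0ms=93/5b +580.645ms=3/5b
10) 18580.645ms=96/5b +580.645ms=3/5b
11) 19161.29ms=99/5b +580.645ms=3/5b
12) 19741.935ms=102/5b +580.645ms=3/5b
13) 20322.581ms=21b +1451.613ms=3/2b
14) 21774.194ms=45/2b +1451.613ms=3/2b
Σ=24b of 24 (62bpm 6/8) — PASS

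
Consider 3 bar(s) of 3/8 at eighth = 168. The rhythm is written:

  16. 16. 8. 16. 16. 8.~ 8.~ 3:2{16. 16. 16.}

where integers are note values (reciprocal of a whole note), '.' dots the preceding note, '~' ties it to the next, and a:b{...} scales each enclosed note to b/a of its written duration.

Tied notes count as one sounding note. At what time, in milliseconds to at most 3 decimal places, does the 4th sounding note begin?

1. 0.0ms @ 0 + 267.857ms (3/4)
2. 267.857ms @ 3/4 + 267.857ms (3/4)
3. 535.714ms @ 3/2 + 535.714ms (3/2)
4. 1071.429ms @ 3 + 267.857ms (3/4)
5. 1339.286ms @ 15/4 + 267.857ms (3/4)
6. 1607.143ms @ 9/2 + 1250.0ms (7/2)
7. 2857.143ms @ 8 + 178.571ms (1/2)
8. 3035.714ms @ 17/2 + 178.571ms (1/2)

note 4 onset = 3b = 1071.429ms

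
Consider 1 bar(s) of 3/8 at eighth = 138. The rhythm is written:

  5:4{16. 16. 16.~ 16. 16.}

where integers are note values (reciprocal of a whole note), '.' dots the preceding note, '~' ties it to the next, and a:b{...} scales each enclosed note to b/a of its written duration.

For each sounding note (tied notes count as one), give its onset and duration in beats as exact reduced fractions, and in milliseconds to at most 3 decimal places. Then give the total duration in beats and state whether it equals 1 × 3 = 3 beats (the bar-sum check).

1) 0.0ms=0b +260.87ms=3/5b
2) 260.87ms=3/5b +260.87ms=3/5b
3) 521.739ms=6/5b +521.739ms=6/5b
4) 1043.478ms=12/5b +260.87ms=3/5b
Σ=3b of 3 (138bpm 3/8) — PASS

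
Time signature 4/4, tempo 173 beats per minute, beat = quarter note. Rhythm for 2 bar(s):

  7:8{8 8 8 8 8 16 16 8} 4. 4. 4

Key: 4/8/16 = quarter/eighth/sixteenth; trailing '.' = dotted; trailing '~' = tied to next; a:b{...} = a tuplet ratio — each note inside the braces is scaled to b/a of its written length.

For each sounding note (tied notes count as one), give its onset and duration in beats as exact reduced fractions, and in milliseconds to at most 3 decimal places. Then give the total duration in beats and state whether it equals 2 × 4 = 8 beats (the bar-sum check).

1) 0.0ms=0b +198.183ms=4/7b
2) 198.183ms=4/7b +198.183ms=4/7b
3) 396.367ms=8/7b +198.183ms=4/7b
4) 594.55ms=12/7b +198.183ms=4/7b
5) 792.733ms=16/7b +198.183ms=4/7b
6) 990.917ms=20/7b +99.092ms=2/7b
7) 1090.008ms=22/7b +99.092ms=2/7b
8) 1189.1ms=24/7b +198.183ms=4/7b
9) 1387.283ms=4b +520.231ms=3/2b
10) 1907.514ms=11/2b +520.231ms=3/2b
11) 2427.746ms=7b +346.821ms=1b
Σ=8b of 8 (173bpm 4/4) — PASS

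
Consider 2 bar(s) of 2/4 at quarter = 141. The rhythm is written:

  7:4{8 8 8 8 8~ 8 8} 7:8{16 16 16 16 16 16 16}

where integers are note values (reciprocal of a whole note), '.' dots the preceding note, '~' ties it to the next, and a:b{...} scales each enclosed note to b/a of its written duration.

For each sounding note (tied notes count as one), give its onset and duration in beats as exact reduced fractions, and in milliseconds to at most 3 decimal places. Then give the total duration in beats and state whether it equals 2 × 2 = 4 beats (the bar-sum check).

1) 0.0ms=0b +121.581ms=2/7b
2) 121.581ms=2/7b +121.581ms=2/7b
3) 243.161ms=4/7b +121.581ms=2/7b
4) 364.742ms=6/7b +121.581ms=2/7b
5) 486.322ms=8/7b +243.161ms=4/7b
6) 729.483ms=12/7b +121.581ms=2/7b
7) 851.064ms=2b +121.581ms=2/7b
8) 972.644ms=16/7b +121.581ms=2/7b
9) 1094.225ms=18/7b +121.581ms=2/7b
10) 1215.805ms=20/7b +121.581ms=2/7b
11) 1337.386ms=22/7b +121.581ms=2/7b
12) 1458.967ms=24/7b +121.581ms=2/7b
13) 1580.547ms=26/7b +121.581ms=2/7b
Σ=4b of 4 (141bpm 2/4) — PASS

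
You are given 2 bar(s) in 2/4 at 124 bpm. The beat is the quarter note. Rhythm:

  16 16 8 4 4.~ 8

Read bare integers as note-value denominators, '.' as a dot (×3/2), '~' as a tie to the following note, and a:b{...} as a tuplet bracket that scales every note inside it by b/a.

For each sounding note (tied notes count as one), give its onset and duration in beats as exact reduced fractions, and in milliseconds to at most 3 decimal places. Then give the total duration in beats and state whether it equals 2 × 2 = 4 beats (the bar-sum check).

1) 0.0ms=0b +120.968ms=1/4b
2) 120.968ms=1/4b +120.968ms=1/4b
3) 241.935ms=1/2b +241.935ms=1/2b
4) 483.871ms=1b +483.871ms=1b
5) 967.742ms=2b +967.742ms=2b
Σ=4b of 4 (124bpm 2/4) — PASS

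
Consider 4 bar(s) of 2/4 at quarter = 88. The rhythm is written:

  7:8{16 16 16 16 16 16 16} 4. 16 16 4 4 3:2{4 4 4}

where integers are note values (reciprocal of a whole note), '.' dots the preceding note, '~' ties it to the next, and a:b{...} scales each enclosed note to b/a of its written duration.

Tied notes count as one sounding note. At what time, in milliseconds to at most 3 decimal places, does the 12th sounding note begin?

1. 0.0ms @ 0 + 194.805ms (2/7)
2. 194.805ms @ 2/7 + 194.805ms (2/7)
3. 389.61ms @ 4/7 + 194.805ms (2/7)
4. 584.416ms @ 6/7 + 194.805ms (2/7)
5. 779.221ms @ 8/7 + 194.805ms (2/7)
6. 974.026ms @ 10/7 + 194.805ms (2/7)
7. 1168.831ms @ 12/7 + 194.805ms (2/7)
8. 1363.636ms @ 2 + 1022.727ms (3/2)
9. 2386.364ms @ 7/2 + 170.455ms (1/4)
10. 2556.818ms @ 15/4 + 170.455ms (1/4)
11. 2727.273ms @ 4 + 681.818ms (1)
12. 3409.091ms @ 5 + 681.818ms (1)
13. 4090.909ms @ 6 + 454.545ms (2/3)
14. 4545.455ms @ 20/3 + 454.545ms (2/3)
15. 5000.0ms @ 22/3 + 454.545ms (2/3)

note 12 onset = 5b = 3409.091ms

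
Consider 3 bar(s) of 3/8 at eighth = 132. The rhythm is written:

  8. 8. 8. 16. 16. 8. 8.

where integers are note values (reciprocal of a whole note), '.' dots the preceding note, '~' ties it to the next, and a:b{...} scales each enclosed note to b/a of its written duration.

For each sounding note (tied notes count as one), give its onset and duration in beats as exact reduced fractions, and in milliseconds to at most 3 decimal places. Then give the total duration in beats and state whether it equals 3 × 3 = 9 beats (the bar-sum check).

1) 0.0ms=0b +681.818ms=3/2b
2) 681.818ms=3/2b +681.818ms=3/2b
3) 1363.636ms=3b +681.818ms=3/2b
4) 2045.455ms=9/2b +340.909ms=3/4b
5) 2386.364ms=21/4b +340.909ms=3/4b
6) 2727.273ms=6b +681.818ms=3/2b
7) 3409.091ms=15/2b +681.818ms=3/2b
Σ=9b of 9 (132bpm 3/8) — PASS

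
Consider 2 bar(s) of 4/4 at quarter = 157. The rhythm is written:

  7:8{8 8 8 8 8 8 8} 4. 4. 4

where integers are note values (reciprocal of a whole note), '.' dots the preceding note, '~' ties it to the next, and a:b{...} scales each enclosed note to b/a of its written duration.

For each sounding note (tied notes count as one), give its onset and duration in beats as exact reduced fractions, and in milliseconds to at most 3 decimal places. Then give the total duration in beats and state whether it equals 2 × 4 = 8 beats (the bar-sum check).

1) 0.0ms=0b +218.38ms=4/7b
2) 218.38ms=4/7b +218.38ms=4/7b
3) 436.761ms=8/7b +218.38ms=4/7b
4) 655.141ms=12/7b +218.38ms=4/7b
5) 873.521ms=16/7b +218.38ms=4/7b
6) 1091.902ms=20/7b +218.38ms=4/7b
7) 1310.282ms=24/7b +218.38ms=4/7b
8) 1528.662ms=4b +573.248ms=3/2b
9) 2101.911ms=11/2b +573.248ms=3/2b
10) 2675.159ms=7b +382.166ms=1b
Σ=8b of 8 (157bpm 4/4) — PASS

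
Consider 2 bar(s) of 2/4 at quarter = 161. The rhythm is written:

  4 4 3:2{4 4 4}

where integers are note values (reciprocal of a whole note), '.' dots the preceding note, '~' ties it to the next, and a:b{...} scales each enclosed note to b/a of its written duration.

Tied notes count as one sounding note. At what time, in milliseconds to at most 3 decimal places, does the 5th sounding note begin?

1. 0.0ms @ 0 + 372.671ms (1)
2. 372.671ms @ 1 + 372.671ms (1)
3. 745.342ms @ 2 + 248.447ms (2/3)
4. 993.789ms @ 8/3 + 248.447ms (2/3)
5. 1242.236ms @ 10/3 + 248.447ms (2/3)

note 5 onset = 10/3b = 1242.236ms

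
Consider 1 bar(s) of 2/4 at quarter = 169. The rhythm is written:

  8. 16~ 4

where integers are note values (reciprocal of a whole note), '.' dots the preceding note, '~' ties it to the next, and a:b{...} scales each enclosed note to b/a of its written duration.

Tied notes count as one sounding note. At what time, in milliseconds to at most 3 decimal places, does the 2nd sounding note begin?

1. 0.0ms @ 0 + 266.272ms (3/4)
2. 266.272ms @ 3/4 + 443.787ms (5/4)

note 2 onset = 3/4b = 266.272ms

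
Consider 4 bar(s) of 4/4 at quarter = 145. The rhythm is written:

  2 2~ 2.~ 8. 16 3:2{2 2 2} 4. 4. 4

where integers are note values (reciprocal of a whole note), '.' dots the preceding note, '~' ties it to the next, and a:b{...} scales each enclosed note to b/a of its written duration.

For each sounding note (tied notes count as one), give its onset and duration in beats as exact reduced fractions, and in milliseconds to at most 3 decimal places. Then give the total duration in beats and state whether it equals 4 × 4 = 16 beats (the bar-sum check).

1) 0.0ms=0b +827.586ms=2b
2) 827.586ms=2b +2379.31ms=23/4b
3) 3206.897ms=31/4b +103.448ms=1/4b
4) 3310.345ms=8b +551.724ms=4/3b
5) 3862.069ms=28/3b +551.724ms=4/3b
6) 4413.793ms=32/3b +551.724ms=4/3b
7) 4965.517ms=12b +620.69ms=3/2b
8) 5586.207ms=27/2b +620.69ms=3/2b
9) 6206.897ms=15b +413.793ms=1b
Σ=16b of 16 (145bpm 4/4) — PASS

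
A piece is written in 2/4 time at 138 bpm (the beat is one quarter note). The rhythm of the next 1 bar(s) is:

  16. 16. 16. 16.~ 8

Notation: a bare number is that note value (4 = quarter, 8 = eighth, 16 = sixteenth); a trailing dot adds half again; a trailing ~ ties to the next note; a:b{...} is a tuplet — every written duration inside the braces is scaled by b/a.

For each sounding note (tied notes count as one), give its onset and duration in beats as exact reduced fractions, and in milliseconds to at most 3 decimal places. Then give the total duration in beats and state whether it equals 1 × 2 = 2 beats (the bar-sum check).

1) 0.0ms=0b +163.043ms=3/8b
2) 163.043ms=3/8b +163.043ms=3/8b
3) 326.087ms=3/4b +163.043ms=3/8b
4) 489.13ms=9/8b +380.435ms=7/8b
Σ=2b of 2 (138bpm 2/4) — PASS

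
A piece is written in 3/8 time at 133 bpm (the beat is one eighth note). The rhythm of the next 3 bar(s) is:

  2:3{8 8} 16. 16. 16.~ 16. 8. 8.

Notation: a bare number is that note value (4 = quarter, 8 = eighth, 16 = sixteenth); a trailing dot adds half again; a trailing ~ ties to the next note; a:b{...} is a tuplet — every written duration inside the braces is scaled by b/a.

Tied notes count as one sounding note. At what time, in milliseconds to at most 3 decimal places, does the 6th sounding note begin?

note 6 onset = 6b = 2706.767ms

1. 0.0ms @ 0 + 676.692ms (3/2)
2. 676.692ms @ 3/2 + 676.692ms (3/2)
3. 1353.383ms @ 3 + 338.346ms (3/4)
4. 1691.729ms @ 15/4 + 338.346ms (3/4)
5. 2030.075ms @ 9/2 + 676.692ms (3/2)
6. 2706.767ms @ 6 + 676.692ms (3/2)
7. 3383.459ms @ 15/2 + 676.692ms (3/2)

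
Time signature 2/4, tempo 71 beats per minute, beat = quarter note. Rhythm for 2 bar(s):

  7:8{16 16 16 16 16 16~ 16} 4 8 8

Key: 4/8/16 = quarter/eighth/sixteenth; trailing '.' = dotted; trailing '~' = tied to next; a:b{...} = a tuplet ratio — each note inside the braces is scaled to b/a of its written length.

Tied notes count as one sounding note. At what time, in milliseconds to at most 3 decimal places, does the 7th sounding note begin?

note 7 onset = 2b = 1690.141ms

1. 0.0ms @ 0 + 241.449ms (2/7)
2. 241.449ms @ 2/7 + 241.449ms (2/7)
3. 482.897ms @ 4/7 + 241.449ms (2/7)
4. 724.346ms @ 6/7 + 241.449ms (2/7)
5. 965.795ms @ 8/7 + 241.449ms (2/7)
6. 1207.243ms @ 10/7 + 482.897ms (4/7)
7. 1690.141ms @ 2 + 845.07ms (1)
8. 2535.211ms @ 3 + 422.535ms (1/2)
9. 2957.746ms @ 7/2 + 422.535ms (1/2)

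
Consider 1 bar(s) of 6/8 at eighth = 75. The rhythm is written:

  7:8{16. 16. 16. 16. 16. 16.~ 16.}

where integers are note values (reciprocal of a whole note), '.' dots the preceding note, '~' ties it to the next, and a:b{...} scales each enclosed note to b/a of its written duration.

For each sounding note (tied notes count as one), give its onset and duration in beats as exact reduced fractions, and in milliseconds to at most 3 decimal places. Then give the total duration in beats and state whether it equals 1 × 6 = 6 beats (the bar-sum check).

1) 0.0ms=0b +685.714ms=6/7b
2) 685.714ms=6/7b +685.714ms=6/7b
3) 1371.429ms=12/7b +685.714ms=6/7b
4) 2057.143ms=18/7b +685.714ms=6/7b
5) 2742.857ms=24/7b +685.714ms=6/7b
6) 3428.571ms=30/7b +1371.429ms=12/7b
Σ=6b of 6 (75bpm 6/8) — PASS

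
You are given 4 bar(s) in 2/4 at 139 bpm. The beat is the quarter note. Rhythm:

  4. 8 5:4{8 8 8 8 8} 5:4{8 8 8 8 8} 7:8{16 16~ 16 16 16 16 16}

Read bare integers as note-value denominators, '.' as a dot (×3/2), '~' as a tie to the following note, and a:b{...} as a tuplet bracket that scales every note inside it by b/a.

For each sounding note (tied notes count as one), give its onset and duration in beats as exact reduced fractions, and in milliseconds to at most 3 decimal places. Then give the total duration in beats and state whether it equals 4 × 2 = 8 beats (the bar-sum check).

1) 0.0ms=0b +647.482ms=3/2b
2) 647.482ms=3/2b +215.827ms=1/2b
3) 863.309ms=2b +172.662ms=2/5b
4) 1035.971ms=12/5b +172.662ms=2/5b
5) 1208.633ms=14/5b +172.662ms=2/5b
6) 1381.295ms=16/5b +172.662ms=2/5b
7) 1553.957ms=18/5b +172.662ms=2/5b
8) 1726.619ms=4b +172.662ms=2/5b
9) 1899.281ms=22/5b +172.662ms=2/5b
10) 2071.942ms=24/5b +172.662ms=2/5b
11) 2244.604ms=26/5b +172.662ms=2/5b
12) 2417.266ms=28/5b +172.662ms=2/5b
13) 2589.928ms=6b +123.33ms=2/7b
14) 2713.258ms=44/7b +246.66ms=4/7b
15) 2959.918ms=48/7b +123.33ms=2/7b
16) 3083.248ms=50/7b +123.33ms=2/7b
17) 3206.578ms=52/7b +123.33ms=2/7b
18) 3329.908ms=54/7b +123.33ms=2/7b
Σ=8b of 8 (139bpm 2/4) — PASS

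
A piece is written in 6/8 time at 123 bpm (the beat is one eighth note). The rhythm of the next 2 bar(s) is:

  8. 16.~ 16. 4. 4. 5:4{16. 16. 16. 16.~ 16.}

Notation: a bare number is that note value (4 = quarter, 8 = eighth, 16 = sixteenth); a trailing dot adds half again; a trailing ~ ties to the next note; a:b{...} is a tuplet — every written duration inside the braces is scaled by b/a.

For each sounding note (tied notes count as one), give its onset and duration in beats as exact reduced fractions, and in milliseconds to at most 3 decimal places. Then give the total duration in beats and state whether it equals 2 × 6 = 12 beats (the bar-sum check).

1) 0.0ms=0b +731.707ms=3/2b
2) 731.707ms=3/2b +731.707ms=3/2b
3) 1463.415ms=3b +1463.415ms=3b
4) 2926.829ms=6b +1463.415ms=3b
5) 4390.244ms=9b +292.683ms=3/5b
6) 4682.927ms=48/5b +292.683ms=3/5b
7) 4975.61ms=51/5b +292.683ms=3/5b
8) 5268.293ms=54/5b +585.366ms=6/5b
Σ=12b of 12 (123bpm 6/8) — PASS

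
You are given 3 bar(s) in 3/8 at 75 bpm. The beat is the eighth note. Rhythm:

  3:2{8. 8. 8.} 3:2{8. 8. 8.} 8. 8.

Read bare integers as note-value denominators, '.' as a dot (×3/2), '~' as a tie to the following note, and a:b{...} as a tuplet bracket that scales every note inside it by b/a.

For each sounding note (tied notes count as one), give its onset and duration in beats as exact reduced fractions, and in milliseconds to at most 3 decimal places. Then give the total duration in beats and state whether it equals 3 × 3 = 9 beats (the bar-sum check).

1) 0.0ms=0b +800.0ms=1b
2) 800.0ms=1b +800.0ms=1b
3) 1600.0ms=2b +800.0ms=1b
4) 2400.0ms=3b +800.0ms=1b
5) 3200.0ms=4b +800.0ms=1b
6) 4000.0ms=5b +800.0ms=1b
7) 4800.0ms=6b +1200.0ms=3/2b
8) 6000.0ms=15/2b +1200.0ms=3/2b
Σ=9b of 9 (75bpm 3/8) — PASS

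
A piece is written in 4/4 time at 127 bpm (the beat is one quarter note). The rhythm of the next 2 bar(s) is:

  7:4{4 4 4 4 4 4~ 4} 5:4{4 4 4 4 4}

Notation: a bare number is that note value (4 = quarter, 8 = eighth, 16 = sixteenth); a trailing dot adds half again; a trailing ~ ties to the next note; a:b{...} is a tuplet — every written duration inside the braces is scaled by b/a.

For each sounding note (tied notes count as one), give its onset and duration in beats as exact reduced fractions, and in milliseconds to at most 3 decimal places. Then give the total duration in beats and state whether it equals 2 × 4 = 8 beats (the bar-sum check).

1) 0.0ms=0b +269.966ms=4/7b
2) 269.966ms=4/7b +269.966ms=4/7b
3) 539.933ms=8/7b +269.966ms=4/7b
4) 809.899ms=12/7b +269.966ms=4/7b
5) 1079.865ms=16/7b +269.966ms=4/7b
6) 1349.831ms=20/7b +539.933ms=8/7b
7) 1889.764ms=4b +377.953ms=4/5b
8) 2267.717ms=24/5b +377.953ms=4/5b
9) 2645.669ms=28/5b +377.953ms=4/5b
10) 3023.622ms=32/5b +377.953ms=4/5b
11) 3401.575ms=36/5b +377.953ms=4/5b
Σ=8b of 8 (127bpm 4/4) — PASS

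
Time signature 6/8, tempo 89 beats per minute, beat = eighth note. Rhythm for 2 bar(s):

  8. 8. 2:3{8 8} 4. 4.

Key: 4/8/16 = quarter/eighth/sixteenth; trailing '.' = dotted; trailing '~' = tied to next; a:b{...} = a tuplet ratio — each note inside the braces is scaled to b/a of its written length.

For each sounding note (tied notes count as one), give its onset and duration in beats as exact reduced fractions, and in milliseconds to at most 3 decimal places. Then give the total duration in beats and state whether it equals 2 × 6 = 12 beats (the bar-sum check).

1) 0.0ms=0b +1011.236ms=3/2b
2) 1011.236ms=3/2b +1011.236ms=3/2b
3) 2022.472ms=3b +1011.236ms=3/2b
4) 3033.708ms=9/2b +1011.236ms=3/2b
5) 4044.944ms=6b +2022.472ms=3b
6) 6067.416ms=9b +2022.472ms=3b
Σ=12b of 12 (89bpm 6/8) — PASS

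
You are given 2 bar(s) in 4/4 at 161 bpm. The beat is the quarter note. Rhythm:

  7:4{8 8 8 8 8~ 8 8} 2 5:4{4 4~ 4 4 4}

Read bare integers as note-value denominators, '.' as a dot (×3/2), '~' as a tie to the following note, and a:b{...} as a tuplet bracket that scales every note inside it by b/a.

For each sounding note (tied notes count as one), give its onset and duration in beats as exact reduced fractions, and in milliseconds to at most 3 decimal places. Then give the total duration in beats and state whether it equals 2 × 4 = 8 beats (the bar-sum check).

1) 0.0ms=0b +106.477ms=2/7b
2) 106.477ms=2/7b +106.477ms=2/7b
3) 212.955ms=4/7b +106.477ms=2/7b
4) 319.432ms=6/7b +106.477ms=2/7b
5) 425.909ms=8/7b +212.955ms=4/7b
6) 638.864ms=12/7b +106.477ms=2/7b
7) 745.342ms=2b +745.342ms=2b
8) 1490.683ms=4b +298.137ms=4/5b
9) 1788.82ms=24/5b +596.273ms=8/5b
10) 2385.093ms=32/5b +298.137ms=4/5b
11) 2683.23ms=36/5b +298.137ms=4/5b
Σ=8b of 8 (161bpm 4/4) — PASS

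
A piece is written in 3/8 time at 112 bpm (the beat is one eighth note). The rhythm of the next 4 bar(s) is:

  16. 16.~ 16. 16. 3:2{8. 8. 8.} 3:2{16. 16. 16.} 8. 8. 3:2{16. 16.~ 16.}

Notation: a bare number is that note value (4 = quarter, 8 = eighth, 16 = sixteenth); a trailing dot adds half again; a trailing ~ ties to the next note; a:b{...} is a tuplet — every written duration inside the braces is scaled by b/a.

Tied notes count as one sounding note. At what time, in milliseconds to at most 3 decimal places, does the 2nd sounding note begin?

note 2 onset = 3/4b = 401.786ms

1. 0.0ms @ 0 + 401.786ms (3/4)
2. 401.786ms @ 3/4 + 803.571ms (3/2)
3. 1205.357ms @ 9/4 + 401.786ms (3/4)
4. 1607.143ms @ 3 + 535.714ms (1)
5. 2142.857ms @ 4 + 535.714ms (1)
6. 2678.571ms @ 5 + 535.714ms (1)
7. 3214.286ms @ 6 + 267.857ms (1/2)
8. 3482.143ms @ 13/2 + 267.857ms (1/2)
9. 3750.0ms @ 7 + 267.857ms (1/2)
10. 4017.857ms @ 15/2 + 803.571ms (3/2)
11. 4821.429ms @ 9 + 803.571ms (3/2)
12. 5625.0ms @ 21/2 + 267.857ms (1/2)
13. 5892.857ms @ 11 + 535.714ms (1)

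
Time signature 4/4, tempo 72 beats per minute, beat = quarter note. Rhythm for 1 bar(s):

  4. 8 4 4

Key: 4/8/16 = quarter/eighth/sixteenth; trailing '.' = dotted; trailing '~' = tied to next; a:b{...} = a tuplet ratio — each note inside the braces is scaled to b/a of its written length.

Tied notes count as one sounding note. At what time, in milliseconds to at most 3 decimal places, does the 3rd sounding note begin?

note 3 onset = 2b = 1666.667ms

1. 0.0ms @ 0 + 1250.0ms (3/2)
2. 1250.0ms @ 3/2 + 416.667ms (1/2)
3. 1666.667ms @ 2 + 833.333ms (1)
4. 2500.0ms @ 3 + 833.333ms (1)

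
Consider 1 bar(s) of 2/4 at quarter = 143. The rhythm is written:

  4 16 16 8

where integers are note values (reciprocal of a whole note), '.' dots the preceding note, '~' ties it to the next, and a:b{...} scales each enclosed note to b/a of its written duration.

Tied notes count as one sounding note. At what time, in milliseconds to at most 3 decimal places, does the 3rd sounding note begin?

1. 0.0ms @ 0 + 419.58ms (1)
2. 419.58ms @ 1 + 104.895ms (1/4)
3. 524.476ms @ 5/4 + 104.895ms (1/4)
4. 629.371ms @ 3/2 + 209.79ms (1/2)

note 3 onset = 5/4b = 524.476ms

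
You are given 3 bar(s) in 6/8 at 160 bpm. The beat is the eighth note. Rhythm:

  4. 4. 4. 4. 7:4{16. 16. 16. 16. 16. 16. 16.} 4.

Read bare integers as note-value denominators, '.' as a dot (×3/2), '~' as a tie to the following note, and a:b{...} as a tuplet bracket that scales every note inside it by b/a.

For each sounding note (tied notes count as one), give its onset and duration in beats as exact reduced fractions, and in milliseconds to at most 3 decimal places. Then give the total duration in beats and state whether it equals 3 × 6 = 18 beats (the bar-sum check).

1) 0.0ms=0b +1125.0ms=3b
2) 1125.0ms=3b +1125.0ms=3b
3) 2250.0ms=6b +1125.0ms=3b
4) 3375.0ms=9b +1125.0ms=3b
5) 4500.0ms=12b +160.714ms=3/7b
6) 4660.714ms=87/7b +160.714ms=3/7b
7) 4821.429ms=90/7b +160.714ms=3/7b
8) 4982.143ms=93/7b +160.714ms=3/7b
9) 5142.857ms=96/7b +160.714ms=3/7b
10) 5303.571ms=99/7b +160.714ms=3/7b
11) 5464.286ms=102/7b +160.714ms=3/7b
12) 5625.0ms=15b +1125.0ms=3b
Σ=18b of 18 (160bpm 6/8) — PASS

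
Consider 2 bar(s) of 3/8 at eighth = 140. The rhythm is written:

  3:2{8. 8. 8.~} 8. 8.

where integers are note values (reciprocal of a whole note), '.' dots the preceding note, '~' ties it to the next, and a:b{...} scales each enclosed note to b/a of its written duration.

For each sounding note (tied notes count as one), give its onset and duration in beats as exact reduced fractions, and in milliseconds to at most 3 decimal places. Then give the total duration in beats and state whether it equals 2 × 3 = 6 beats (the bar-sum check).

1) 0.0ms=0b +428.571ms=1b
2) 428.571ms=1b +428.571ms=1b
3) 857.143ms=2b +1071.429ms=5/2b
4) 1928.571ms=9/2b +642.857ms=3/2b
Σ=6b of 6 (140bpm 3/8) — PASS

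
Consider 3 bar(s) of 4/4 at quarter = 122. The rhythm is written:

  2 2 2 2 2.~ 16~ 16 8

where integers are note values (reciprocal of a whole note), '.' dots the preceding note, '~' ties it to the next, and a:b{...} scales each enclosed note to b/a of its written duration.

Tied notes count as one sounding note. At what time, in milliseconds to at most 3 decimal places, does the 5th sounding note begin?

1. 0.0ms @ 0 + 983.607ms (2)
2. 983.607ms @ 2 + 983.607ms (2)
3. 1967.213ms @ 4 + 983.607ms (2)
4. 2950.82ms @ 6 + 983.607ms (2)
5. 3934.426ms @ 8 + 1721.311ms (7/2)
6. 5655.738ms @ 23/2 + 245.902ms (1/2)

note 5 onset = 8b = 3934.426ms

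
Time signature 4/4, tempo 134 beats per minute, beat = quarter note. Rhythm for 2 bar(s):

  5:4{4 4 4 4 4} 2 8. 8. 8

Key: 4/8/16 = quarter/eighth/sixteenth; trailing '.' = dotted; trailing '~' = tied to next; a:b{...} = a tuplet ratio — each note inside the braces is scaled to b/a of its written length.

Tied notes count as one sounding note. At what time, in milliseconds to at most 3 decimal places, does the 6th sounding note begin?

note 6 onset = 4b = 1791.045ms

1. 0.0ms @ 0 + 358.209ms (4/5)
2. 358.209ms @ 4/5 + 358.209ms (4/5)
3. 716.418ms @ 8/5 + 358.209ms (4/5)
4. 1074.627ms @ 12/5 + 358.209ms (4/5)
5. 1432.836ms @ 16/5 + 358.209ms (4/5)
6. 1791.045ms @ 4 + 895.522ms (2)
7. 2686.567ms @ 6 + 335.821ms (3/4)
8. 3022.388ms @ 27/4 + 335.821ms (3/4)
9. 3358.209ms @ 15/2 + 223.881ms (1/2)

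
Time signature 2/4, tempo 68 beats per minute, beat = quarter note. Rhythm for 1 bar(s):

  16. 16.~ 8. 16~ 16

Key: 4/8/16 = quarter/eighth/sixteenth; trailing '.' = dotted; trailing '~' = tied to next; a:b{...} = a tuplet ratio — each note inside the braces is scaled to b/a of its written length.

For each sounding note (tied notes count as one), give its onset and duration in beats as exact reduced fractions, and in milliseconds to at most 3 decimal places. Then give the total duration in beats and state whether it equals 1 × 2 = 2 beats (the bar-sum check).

1) 0.0ms=0b +330.882ms=3/8b
2) 330.882ms=3/8b +992.647ms=9/8b
3) 1323.529ms=3/2b +441.176ms=1/2b
Σ=2b of 2 (68bpm 2/4) — PASS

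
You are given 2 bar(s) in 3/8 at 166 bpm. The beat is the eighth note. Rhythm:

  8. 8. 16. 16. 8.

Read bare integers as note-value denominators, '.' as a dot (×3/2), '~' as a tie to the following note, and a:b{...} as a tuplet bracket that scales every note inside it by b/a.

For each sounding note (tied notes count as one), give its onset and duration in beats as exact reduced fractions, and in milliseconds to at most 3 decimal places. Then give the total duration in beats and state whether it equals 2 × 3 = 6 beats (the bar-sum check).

1) 0.0ms=0b +542.169ms=3/2b
2) 542.169ms=3/2b +542.169ms=3/2b
3) 1084.337ms=3b +271.084ms=3/4b
4) 1355.422ms=15/4b +271.084ms=3/4b
5) 1626.506ms=9/2b +542.169ms=3/2b
Σ=6b of 6 (166bpm 3/8) — PASS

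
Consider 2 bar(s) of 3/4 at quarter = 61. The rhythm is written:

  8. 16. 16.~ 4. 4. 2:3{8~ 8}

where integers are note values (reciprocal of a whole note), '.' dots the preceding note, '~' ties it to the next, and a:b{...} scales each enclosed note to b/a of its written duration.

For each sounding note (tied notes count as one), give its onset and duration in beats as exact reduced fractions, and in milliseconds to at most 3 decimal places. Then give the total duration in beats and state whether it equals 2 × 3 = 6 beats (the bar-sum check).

1) 0.0ms=0b +737.705ms=3/4b
2) 737.705ms=3/4b +368.852ms=3/8b
3) 1106.557ms=9/8b +1844.262ms=15/8b
4) 2950.82ms=3b +1475.41ms=3/2b
5) 4426.23ms=9/2b +1475.41ms=3/2b
Σ=6b of 6 (61bpm 3/4) — PASS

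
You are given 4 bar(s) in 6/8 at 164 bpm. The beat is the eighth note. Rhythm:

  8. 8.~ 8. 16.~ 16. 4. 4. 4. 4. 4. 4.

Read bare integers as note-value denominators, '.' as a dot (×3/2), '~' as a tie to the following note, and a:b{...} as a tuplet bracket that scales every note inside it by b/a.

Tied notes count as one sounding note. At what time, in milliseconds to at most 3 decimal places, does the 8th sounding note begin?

note 8 onset = 18b = 6585.366ms

1. 0.0ms @ 0 + 548.78ms (3/2)
2. 548.78ms @ 3/2 + 1097.561ms (3)
3. 1646.341ms @ 9/2 + 548.78ms (3/2)
4. 2195.122ms @ 6 + 1097.561ms (3)
5. 3292.683ms @ 9 + 1097.561ms (3)
6. 4390.244ms @ 12 + 1097.561ms (3)
7. 5487.805ms @ 15 + 1097.561ms (3)
8. 6585.366ms @ 18 + 1097.561ms (3)
9. 7682.927ms @ 21 + 1097.561ms (3)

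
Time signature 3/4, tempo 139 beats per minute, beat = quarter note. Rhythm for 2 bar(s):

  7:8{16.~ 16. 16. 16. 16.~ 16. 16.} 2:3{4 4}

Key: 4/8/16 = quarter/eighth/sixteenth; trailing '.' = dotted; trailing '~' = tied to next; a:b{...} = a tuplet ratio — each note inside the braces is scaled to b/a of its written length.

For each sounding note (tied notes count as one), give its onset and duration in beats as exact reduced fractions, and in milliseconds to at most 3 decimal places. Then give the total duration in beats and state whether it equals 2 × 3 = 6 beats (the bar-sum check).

1) 0.0ms=0b +369.99ms=6/7b
2) 369.99ms=6/7b +184.995ms=3/7b
3) 554.985ms=9/7b +184.995ms=3/7b
4) 739.979ms=12/7b +369.99ms=6/7b
5) 1109.969ms=18/7b +184.995ms=3/7b
6) 1294.964ms=3b +647.482ms=3/2b
7) 1942.446ms=9/2b +647.482ms=3/2b
Σ=6b of 6 (139bpm 3/4) — PASS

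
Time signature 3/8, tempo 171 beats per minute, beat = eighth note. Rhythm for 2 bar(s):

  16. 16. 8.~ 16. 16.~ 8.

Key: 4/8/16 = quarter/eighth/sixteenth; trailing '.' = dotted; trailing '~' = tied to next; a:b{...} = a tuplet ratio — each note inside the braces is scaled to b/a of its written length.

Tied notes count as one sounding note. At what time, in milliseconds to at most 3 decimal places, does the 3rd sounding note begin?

1. 0.0ms @ 0 + 263.158ms (3/4)
2. 263.158ms @ 3/4 + 263.158ms (3/4)
3. 526.316ms @ 3/2 + 789.474ms (9/4)
4. 1315.789ms @ 15/4 + 789.474ms (9/4)

note 3 onset = 3/2b = 526.316ms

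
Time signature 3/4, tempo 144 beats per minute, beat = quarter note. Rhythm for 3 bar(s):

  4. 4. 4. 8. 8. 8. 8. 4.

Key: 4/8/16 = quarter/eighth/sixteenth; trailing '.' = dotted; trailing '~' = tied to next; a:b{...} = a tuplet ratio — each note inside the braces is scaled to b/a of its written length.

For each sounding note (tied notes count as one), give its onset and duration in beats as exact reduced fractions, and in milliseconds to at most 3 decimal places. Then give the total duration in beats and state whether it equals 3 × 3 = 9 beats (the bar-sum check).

1) 0.0ms=0b +625.0ms=3/2b
2) 625.0ms=3/2b +625.0ms=3/2b
3) 1250.0ms=3b +625.0ms=3/2b
4) 1875.0ms=9/2b +312.5ms=3/4b
5) 2187.5ms=21/4b +312.5ms=3/4b
6) 2500.0ms=6b +312.5ms=3/4b
7) 2812.5ms=27/4b +312.5ms=3/4b
8) 3125.0ms=15/2b +625.0ms=3/2b
Σ=9b of 9 (144bpm 3/4) — PASS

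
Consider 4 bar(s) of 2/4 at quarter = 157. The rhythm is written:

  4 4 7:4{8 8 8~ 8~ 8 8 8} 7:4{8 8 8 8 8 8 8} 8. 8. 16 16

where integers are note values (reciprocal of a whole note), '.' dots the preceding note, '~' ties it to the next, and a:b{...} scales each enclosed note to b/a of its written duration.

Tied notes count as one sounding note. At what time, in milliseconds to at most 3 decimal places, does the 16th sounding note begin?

note 16 onset = 27/4b = 2579.618ms

1. 0.0ms @ 0 + 382.166ms (1)
2. 382.166ms @ 1 + 382.166ms (1)
3. 764.331ms @ 2 + 109.19ms (2/7)
4. 873.521ms @ 16/7 + 109.19ms (2/7)
5. 982.712ms @ 18/7 + 327.571ms (6/7)
6. 1310.282ms @ 24/7 + 109.19ms (2/7)
7. 1419.472ms @ 26/7 + 109.19ms (2/7)
8. 1528.662ms @ 4 + 109.19ms (2/7)
9. 1637.853ms @ 30/7 + 109.19ms (2/7)
10. 1747.043ms @ 32/7 + 109.19ms (2/7)
11. 1856.233ms @ 34/7 + 109.19ms (2/7)
12. 1965.423ms @ 36/7 + 109.19ms (2/7)
13. 2074.613ms @ 38/7 + 109.19ms (2/7)
14. 2183.803ms @ 40/7 + 109.19ms (2/7)
15. 2292.994ms @ 6 + 286.624ms (3/4)
16. 2579.618ms @ 27/4 + 286.624ms (3/4)
17. 2866.242ms @ 15/2 + 95.541ms (1/4)
18. 2961.783ms @ 31/4 + 95.541ms (1/4)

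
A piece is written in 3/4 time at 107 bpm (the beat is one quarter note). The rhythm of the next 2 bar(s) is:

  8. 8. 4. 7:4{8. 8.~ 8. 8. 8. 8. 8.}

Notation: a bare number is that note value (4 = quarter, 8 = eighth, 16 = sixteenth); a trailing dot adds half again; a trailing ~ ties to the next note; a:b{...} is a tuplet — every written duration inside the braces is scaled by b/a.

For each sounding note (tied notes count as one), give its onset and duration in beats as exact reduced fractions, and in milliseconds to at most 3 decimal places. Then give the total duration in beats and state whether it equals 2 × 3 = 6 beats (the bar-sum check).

1) 0.0ms=0b +420.561ms=3/4b
2) 420.561ms=3/4b +420.561ms=3/4b
3) 841.121ms=3/2b +841.121ms=3/2b
4) 1682.243ms=3b +240.32ms=3/7b
5) 1922.563ms=24/7b +480.641ms=6/7b
6) 2403.204ms=30/7b +240.32ms=3/7b
7) 2643.525ms=33/7b +240.32ms=3/7b
8) 2883.845ms=36/7b +240.32ms=3/7b
9) 3124.166ms=39/7b +240.32ms=3/7b
Σ=6b of 6 (107bpm 3/4) — PASS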